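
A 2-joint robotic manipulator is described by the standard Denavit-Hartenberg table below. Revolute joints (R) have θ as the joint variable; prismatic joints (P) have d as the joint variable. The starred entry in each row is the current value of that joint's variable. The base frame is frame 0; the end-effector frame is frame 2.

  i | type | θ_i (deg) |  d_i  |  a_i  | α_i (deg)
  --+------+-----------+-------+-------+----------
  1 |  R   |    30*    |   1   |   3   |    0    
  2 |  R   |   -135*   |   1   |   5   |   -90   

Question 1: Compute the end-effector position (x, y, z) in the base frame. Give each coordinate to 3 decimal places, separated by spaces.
1.304 -3.330 2.000

after link 1: o_1 = (2.5981, 1.5000, 1.0000)
after link 2: o_2 = (1.3040, -3.3296, 2.0000)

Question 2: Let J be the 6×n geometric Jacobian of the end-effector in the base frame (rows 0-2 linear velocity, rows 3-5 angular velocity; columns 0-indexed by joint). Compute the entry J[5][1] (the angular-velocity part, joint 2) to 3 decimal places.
1.000

axis z_1 = (0.0000,0.0000,1.0000); lever o_n−o_1 = (-1.2941,-4.8296,1.0000)
cross product → J_v[:, 1] = (4.8296,-1.2941,0.0000)
J_ω[:, 1] = z_1
entry J[5][1] = 1.0000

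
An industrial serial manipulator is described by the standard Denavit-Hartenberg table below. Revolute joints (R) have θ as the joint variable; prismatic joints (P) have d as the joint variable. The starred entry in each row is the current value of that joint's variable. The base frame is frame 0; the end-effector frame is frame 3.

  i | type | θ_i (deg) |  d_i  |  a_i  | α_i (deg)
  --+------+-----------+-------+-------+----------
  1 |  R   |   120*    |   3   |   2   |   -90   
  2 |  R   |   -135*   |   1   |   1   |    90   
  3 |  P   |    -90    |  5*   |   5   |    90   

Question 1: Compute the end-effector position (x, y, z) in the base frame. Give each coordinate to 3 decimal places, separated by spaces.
after link 1: o_1 = (-1.0000, 1.7321, 3.0000)
after link 2: o_2 = (-1.5125, 0.6197, 3.7071)
after link 3: o_3 = (4.5854, 0.0578, 0.1716)

4.585 0.058 0.172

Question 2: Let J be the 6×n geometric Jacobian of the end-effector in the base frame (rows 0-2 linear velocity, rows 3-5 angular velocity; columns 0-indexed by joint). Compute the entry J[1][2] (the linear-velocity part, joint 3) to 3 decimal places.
prismatic axis z_2 = (0.3536,-0.6124,-0.7071)
J_v[:, 2] = z_2; J_ω[:, 2] = (0,0,0)
entry J[1][2] = -0.6124

-0.612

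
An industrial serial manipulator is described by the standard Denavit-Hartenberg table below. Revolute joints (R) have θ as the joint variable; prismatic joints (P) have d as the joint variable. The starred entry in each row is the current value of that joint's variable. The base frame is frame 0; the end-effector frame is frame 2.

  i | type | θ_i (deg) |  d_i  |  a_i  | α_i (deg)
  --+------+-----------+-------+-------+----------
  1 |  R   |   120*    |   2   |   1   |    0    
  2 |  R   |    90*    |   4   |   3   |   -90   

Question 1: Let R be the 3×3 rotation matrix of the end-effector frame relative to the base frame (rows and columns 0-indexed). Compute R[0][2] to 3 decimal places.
End-effector z-axis (col 2 of R) = (0.5000,-0.8660,0.0000)
R[0][2] = 0.5000

0.500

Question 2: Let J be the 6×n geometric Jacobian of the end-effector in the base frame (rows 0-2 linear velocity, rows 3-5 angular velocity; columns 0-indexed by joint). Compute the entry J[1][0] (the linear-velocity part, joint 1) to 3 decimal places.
axis z_0 = ẑ; lever o_n−o_0 = (-3.0981,-0.6340,6.0000)
cross product → J_v[:, 0] = (0.6340,-3.0981,0.0000)
J_ω[:, 0] = z_0
entry J[1][0] = -3.0981

-3.098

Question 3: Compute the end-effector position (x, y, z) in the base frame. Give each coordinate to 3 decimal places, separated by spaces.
-3.098 -0.634 6.000

after link 1: o_1 = (-0.5000, 0.8660, 2.0000)
after link 2: o_2 = (-3.0981, -0.6340, 6.0000)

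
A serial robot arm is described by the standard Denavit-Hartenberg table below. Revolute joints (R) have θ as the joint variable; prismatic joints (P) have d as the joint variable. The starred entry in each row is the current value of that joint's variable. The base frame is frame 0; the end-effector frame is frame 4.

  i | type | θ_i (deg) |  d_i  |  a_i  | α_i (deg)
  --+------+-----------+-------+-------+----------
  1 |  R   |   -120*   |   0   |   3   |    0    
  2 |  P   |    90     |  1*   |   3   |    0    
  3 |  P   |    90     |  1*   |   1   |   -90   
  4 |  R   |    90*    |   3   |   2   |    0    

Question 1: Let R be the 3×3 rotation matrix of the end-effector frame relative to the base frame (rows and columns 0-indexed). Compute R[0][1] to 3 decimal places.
End-effector y-axis (col 1 of R) = (-0.5000,-0.8660,-0.0000)
R[0][1] = -0.5000

-0.500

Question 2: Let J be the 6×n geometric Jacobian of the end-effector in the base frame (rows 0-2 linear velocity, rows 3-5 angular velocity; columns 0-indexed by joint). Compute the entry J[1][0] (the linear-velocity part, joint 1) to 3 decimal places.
-1.000

axis z_0 = ẑ; lever o_n−o_0 = (-1.0000,-1.7321,0.0000)
cross product → J_v[:, 0] = (1.7321,-1.0000,0.0000)
J_ω[:, 0] = z_0
entry J[1][0] = -1.0000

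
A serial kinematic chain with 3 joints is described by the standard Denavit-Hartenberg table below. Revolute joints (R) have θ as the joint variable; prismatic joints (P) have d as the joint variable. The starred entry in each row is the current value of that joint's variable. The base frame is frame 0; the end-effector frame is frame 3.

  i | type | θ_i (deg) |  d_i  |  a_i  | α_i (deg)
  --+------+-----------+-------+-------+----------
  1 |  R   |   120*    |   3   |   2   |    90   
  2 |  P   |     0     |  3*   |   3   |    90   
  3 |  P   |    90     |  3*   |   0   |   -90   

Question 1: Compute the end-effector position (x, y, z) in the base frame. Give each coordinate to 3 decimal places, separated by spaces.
after link 1: o_1 = (-1.0000, 1.7321, 3.0000)
after link 2: o_2 = (0.0981, 5.8301, 3.0000)
after link 3: o_3 = (0.0981, 5.8301, 0.0000)

0.098 5.830 0.000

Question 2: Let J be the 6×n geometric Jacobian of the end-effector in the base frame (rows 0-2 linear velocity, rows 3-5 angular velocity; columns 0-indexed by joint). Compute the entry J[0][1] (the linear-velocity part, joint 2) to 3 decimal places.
0.866

prismatic axis z_1 = (0.8660,0.5000,0.0000)
J_v[:, 1] = z_1; J_ω[:, 1] = (0,0,0)
entry J[0][1] = 0.8660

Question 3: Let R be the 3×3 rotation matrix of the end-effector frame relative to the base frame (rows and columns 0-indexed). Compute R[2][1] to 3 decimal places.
1.000

End-effector y-axis (col 1 of R) = (-0.0000,-0.0000,1.0000)
R[2][1] = 1.0000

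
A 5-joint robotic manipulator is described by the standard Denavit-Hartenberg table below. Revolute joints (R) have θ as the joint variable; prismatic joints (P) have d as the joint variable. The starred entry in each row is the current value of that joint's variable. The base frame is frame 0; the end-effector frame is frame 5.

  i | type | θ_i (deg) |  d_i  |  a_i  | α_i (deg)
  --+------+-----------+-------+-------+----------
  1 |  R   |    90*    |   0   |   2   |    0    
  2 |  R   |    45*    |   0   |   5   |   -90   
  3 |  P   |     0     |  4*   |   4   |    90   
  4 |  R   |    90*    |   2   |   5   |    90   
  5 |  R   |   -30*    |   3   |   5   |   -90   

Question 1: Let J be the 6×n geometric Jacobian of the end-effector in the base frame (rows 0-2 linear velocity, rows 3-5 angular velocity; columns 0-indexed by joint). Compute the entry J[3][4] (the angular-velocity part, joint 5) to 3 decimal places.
axis z_4 = (-0.7071,0.7071,0.0000); lever o_n−o_4 = (-5.1832,-0.9405,-2.5000)
cross product → J_v[:, 4] = (-1.7678,-1.7678,4.3301)
J_ω[:, 4] = z_4
entry J[3][4] = -0.7071

-0.707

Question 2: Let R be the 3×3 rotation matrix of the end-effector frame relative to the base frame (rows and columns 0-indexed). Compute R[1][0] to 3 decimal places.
-0.612

End-effector x-axis (col 0 of R) = (-0.6124,-0.6124,-0.5000)
R[1][0] = -0.6124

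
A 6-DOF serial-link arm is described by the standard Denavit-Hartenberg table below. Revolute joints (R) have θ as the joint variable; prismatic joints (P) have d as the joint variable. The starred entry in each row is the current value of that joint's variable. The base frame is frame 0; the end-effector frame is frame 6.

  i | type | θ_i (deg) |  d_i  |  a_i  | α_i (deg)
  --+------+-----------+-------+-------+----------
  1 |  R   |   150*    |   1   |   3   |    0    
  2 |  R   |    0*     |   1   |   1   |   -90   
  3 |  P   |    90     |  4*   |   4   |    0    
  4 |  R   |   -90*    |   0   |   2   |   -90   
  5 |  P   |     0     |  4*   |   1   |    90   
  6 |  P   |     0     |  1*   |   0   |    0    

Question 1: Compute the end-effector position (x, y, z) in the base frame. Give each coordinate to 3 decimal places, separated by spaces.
after link 1: o_1 = (-2.5981, 1.5000, 1.0000)
after link 2: o_2 = (-3.4641, 2.0000, 2.0000)
after link 3: o_3 = (-5.4641, -1.4641, -2.0000)
after link 4: o_4 = (-7.1962, -0.4641, -2.0000)
after link 5: o_5 = (-8.0622, 0.0359, -6.0000)
after link 6: o_6 = (-8.5622, -0.8301, -6.0000)

-8.562 -0.830 -6.000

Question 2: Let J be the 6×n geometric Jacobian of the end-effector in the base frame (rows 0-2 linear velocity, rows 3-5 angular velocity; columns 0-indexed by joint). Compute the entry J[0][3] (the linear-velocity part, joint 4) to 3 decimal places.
3.464

axis z_3 = (-0.5000,-0.8660,0.0000); lever o_n−o_3 = (-3.0981,0.6340,-4.0000)
cross product → J_v[:, 3] = (3.4641,-2.0000,-3.0000)
J_ω[:, 3] = z_3
entry J[0][3] = 3.4641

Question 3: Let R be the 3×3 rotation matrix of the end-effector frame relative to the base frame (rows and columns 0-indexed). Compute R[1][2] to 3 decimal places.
End-effector z-axis (col 2 of R) = (-0.5000,-0.8660,0.0000)
R[1][2] = -0.8660

-0.866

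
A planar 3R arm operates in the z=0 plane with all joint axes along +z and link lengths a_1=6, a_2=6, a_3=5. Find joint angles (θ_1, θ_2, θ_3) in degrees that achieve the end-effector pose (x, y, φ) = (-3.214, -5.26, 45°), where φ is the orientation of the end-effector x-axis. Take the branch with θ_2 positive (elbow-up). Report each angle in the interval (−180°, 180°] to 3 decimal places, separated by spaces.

-149.999 44.993 150.005

wrist centre = target − a_3·(cos φ, sin φ) = (-6.7495, -8.7955)
cos θ_2 = (122.9176−6²−6²)/(2·6·6) = 0.7072; θ_2 = 44.9933° (elbow-up)
β = atan2(-8.7955,-6.7495) = -127.5020°; ψ = atan2(4.2421,10.2431) = 22.4967°
θ_1 = β − ψ = -149.9986°
θ_3 = φ − θ_1 − θ_2 = 150.0053° (wrapped to (-180°,180°])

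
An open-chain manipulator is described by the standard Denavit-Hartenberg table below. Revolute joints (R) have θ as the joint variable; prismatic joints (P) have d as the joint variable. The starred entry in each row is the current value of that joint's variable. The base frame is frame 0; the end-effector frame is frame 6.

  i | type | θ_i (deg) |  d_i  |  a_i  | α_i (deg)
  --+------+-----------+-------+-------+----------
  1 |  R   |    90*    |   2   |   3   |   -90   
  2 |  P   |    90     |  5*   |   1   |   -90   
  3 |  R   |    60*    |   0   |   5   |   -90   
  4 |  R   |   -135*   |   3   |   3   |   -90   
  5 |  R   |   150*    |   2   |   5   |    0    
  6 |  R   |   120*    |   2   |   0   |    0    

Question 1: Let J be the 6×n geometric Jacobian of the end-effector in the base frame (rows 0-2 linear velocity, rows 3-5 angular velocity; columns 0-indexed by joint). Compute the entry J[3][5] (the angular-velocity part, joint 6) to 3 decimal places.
axis z_5 = (0.6124,-0.7071,-0.3536); lever o_n−o_5 = (1.2247,-1.4142,-0.7071)
cross product → J_v[:, 5] = (0.0000,0.0000,-0.0000)
J_ω[:, 5] = z_5
entry J[3][5] = 0.6124

0.612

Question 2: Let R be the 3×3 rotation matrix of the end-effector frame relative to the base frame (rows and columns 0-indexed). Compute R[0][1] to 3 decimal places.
-0.612

End-effector y-axis (col 1 of R) = (-0.6124,-0.7071,0.3536)
R[0][1] = -0.6124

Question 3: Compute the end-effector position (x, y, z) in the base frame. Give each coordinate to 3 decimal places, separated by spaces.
after link 1: o_1 = (0.0000, 3.0000, 2.0000)
after link 2: o_2 = (-5.0000, 3.0000, 1.0000)
after link 3: o_3 = (-0.6699, 3.0000, -1.5000)
after link 4: o_4 = (-1.0070, 0.8787, 2.1587)
after link 5: o_5 = (1.6194, 2.5263, -2.2444)
after link 6: o_6 = (2.8441, 1.1121, -2.9515)

2.844 1.112 -2.951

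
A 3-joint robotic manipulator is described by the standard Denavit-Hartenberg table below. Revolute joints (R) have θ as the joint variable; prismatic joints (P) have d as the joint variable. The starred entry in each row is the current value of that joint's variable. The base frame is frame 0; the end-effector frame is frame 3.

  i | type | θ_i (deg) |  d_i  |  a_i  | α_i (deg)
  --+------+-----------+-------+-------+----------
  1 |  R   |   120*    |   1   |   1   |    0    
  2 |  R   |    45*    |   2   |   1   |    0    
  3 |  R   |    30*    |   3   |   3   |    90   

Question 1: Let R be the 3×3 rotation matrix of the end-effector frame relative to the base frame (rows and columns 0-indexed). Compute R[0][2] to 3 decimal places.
End-effector z-axis (col 2 of R) = (-0.2588,0.9659,0.0000)
R[0][2] = -0.2588

-0.259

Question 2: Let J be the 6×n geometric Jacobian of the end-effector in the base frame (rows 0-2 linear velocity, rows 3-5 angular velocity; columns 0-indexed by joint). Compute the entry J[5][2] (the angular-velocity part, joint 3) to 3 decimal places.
axis z_2 = (0.0000,0.0000,1.0000); lever o_n−o_2 = (-2.8978,-0.7765,3.0000)
cross product → J_v[:, 2] = (0.7765,-2.8978,0.0000)
J_ω[:, 2] = z_2
entry J[5][2] = 1.0000

1.000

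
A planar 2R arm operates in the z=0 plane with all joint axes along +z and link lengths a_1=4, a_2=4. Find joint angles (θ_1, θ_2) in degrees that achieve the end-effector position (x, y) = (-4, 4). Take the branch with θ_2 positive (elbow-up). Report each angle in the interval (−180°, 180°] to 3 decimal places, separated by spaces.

cos θ_2 = (32.0000−4²−4²)/(2·4·4) = 0.0000; θ_2 = 90.0000° (elbow-up)
β = atan2(4.0000,-4.0000) = 135.0000°; ψ = atan2(4.0000,4.0000) = 45.0000°
θ_1 = β − ψ = 90.0000°

90.000 90.000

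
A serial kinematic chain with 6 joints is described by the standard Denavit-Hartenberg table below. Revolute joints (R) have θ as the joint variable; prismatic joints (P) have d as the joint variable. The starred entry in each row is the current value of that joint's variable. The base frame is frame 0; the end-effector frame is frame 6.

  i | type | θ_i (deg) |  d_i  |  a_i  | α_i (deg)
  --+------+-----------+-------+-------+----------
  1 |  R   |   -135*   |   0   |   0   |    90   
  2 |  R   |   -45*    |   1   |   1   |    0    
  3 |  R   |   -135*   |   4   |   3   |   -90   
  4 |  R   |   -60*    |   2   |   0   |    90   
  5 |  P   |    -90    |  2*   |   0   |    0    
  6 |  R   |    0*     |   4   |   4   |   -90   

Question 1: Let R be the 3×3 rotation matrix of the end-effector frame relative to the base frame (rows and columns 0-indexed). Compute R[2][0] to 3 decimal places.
End-effector x-axis (col 0 of R) = (0.0000,0.0000,1.0000)
R[2][0] = 1.0000

1.000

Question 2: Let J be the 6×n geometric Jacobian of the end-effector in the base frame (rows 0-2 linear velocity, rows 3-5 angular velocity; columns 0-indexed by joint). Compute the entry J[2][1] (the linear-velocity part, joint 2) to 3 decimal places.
axis z_1 = (-0.7071,0.7071,0.0000); lever o_n−o_1 = (-7.7098,3.6039,1.2929)
cross product → J_v[:, 1] = (0.9142,0.9142,2.9033)
J_ω[:, 1] = z_1
entry J[2][1] = 2.9033

2.903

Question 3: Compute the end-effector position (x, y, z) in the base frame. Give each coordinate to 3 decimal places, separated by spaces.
-7.710 3.604 1.293

after link 1: o_1 = (0.0000, 0.0000, 0.0000)
after link 2: o_2 = (-1.2071, 0.2071, -0.7071)
after link 3: o_3 = (-1.9142, 5.1569, -0.7071)
after link 4: o_4 = (-1.9142, 5.1569, -2.7071)
after link 5: o_5 = (-3.8461, 4.6392, -2.7071)
after link 6: o_6 = (-7.7098, 3.6039, 1.2929)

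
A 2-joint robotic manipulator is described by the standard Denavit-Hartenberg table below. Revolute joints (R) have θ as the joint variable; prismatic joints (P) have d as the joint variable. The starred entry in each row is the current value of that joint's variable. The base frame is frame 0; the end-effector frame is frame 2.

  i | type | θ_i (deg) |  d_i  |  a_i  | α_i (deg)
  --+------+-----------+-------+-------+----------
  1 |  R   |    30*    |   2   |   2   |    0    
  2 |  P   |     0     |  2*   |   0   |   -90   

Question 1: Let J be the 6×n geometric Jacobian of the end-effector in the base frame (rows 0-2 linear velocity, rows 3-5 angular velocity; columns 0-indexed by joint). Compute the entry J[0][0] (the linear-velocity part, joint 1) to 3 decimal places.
axis z_0 = ẑ; lever o_n−o_0 = (1.7321,1.0000,4.0000)
cross product → J_v[:, 0] = (-1.0000,1.7321,0.0000)
J_ω[:, 0] = z_0
entry J[0][0] = -1.0000

-1.000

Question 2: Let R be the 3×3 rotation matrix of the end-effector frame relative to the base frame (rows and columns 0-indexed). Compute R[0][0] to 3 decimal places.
0.866

End-effector x-axis (col 0 of R) = (0.8660,0.5000,0.0000)
R[0][0] = 0.8660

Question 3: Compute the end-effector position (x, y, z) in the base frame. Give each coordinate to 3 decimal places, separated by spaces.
1.732 1.000 4.000

after link 1: o_1 = (1.7321, 1.0000, 2.0000)
after link 2: o_2 = (1.7321, 1.0000, 4.0000)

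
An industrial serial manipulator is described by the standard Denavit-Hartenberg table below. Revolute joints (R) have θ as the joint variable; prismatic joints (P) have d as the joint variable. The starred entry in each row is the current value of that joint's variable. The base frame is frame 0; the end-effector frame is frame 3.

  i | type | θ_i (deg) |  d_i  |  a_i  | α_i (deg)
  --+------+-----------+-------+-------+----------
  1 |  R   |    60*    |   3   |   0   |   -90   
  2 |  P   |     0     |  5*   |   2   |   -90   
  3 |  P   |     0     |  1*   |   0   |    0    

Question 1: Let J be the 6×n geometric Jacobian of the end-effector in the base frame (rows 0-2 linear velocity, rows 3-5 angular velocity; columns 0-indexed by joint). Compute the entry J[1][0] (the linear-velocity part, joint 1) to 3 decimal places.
-3.330

axis z_0 = ẑ; lever o_n−o_0 = (-3.3301,4.2321,2.0000)
cross product → J_v[:, 0] = (-4.2321,-3.3301,0.0000)
J_ω[:, 0] = z_0
entry J[1][0] = -3.3301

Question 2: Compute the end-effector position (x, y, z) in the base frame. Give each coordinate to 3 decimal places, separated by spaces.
after link 1: o_1 = (0.0000, 0.0000, 3.0000)
after link 2: o_2 = (-3.3301, 4.2321, 3.0000)
after link 3: o_3 = (-3.3301, 4.2321, 2.0000)

-3.330 4.232 2.000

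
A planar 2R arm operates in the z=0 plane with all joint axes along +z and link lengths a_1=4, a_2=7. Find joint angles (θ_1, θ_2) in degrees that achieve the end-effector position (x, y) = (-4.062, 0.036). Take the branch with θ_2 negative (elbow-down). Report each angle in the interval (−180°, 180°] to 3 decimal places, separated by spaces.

cos θ_2 = (16.5011−4²−7²)/(2·4·7) = -0.8661; θ_2 = -150.0029° (elbow-down)
β = atan2(0.0360,-4.0620) = 179.4922°; ψ = atan2(-3.4997,-2.0624) = -120.5107°
θ_1 = β − ψ = 300.0030°

-59.997 -150.003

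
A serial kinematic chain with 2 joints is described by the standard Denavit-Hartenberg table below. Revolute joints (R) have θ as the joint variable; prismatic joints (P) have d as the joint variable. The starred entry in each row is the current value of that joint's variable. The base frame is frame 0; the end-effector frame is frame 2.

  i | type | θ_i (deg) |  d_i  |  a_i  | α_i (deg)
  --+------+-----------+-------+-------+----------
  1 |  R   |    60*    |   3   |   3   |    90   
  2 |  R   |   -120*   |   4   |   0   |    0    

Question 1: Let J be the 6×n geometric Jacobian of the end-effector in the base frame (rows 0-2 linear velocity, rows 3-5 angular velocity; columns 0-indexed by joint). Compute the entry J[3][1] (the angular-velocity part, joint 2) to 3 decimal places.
axis z_1 = (0.8660,-0.5000,0.0000); lever o_n−o_1 = (3.4641,-2.0000,0.0000)
cross product → J_v[:, 1] = (-0.0000,-0.0000,0.0000)
J_ω[:, 1] = z_1
entry J[3][1] = 0.8660

0.866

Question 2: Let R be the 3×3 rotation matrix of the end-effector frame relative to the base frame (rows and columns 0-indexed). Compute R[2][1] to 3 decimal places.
End-effector y-axis (col 1 of R) = (0.4330,0.7500,-0.5000)
R[2][1] = -0.5000

-0.500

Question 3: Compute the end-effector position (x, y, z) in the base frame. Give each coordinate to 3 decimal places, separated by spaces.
4.964 0.598 3.000

after link 1: o_1 = (1.5000, 2.5981, 3.0000)
after link 2: o_2 = (4.9641, 0.5981, 3.0000)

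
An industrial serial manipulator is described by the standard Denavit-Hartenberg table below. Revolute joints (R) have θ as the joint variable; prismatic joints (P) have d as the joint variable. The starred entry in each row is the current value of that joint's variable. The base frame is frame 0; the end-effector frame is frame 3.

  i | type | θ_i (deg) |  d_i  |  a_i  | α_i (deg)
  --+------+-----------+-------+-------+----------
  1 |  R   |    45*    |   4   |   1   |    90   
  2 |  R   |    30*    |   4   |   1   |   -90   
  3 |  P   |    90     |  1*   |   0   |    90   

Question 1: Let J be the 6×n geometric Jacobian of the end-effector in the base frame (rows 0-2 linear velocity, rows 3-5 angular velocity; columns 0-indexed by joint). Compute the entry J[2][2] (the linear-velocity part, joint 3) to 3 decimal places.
prismatic axis z_2 = (-0.3536,-0.3536,0.8660)
J_v[:, 2] = z_2; J_ω[:, 2] = (0,0,0)
entry J[2][2] = 0.8660

0.866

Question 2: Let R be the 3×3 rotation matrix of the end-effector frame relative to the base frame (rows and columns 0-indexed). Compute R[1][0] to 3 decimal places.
0.707

End-effector x-axis (col 0 of R) = (-0.7071,0.7071,0.0000)
R[1][0] = 0.7071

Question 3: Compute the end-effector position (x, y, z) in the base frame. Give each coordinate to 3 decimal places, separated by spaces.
after link 1: o_1 = (0.7071, 0.7071, 4.0000)
after link 2: o_2 = (4.1479, -1.5089, 4.5000)
after link 3: o_3 = (3.7944, -1.8625, 5.3660)

3.794 -1.863 5.366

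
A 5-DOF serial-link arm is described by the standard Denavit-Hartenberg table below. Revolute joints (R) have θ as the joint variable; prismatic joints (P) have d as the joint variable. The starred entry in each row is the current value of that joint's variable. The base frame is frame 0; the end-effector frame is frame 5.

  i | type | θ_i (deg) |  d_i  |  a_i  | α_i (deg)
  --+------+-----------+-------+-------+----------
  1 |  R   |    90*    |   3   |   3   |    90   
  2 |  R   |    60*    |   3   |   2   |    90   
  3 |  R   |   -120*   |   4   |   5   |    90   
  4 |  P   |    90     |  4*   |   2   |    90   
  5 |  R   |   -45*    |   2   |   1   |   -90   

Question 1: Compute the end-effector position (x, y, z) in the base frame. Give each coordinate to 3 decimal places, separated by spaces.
after link 1: o_1 = (0.0000, 3.0000, 3.0000)
after link 2: o_2 = (3.0000, 4.0000, 4.7321)
after link 3: o_3 = (-1.3301, 6.2141, 0.5670)
after link 4: o_4 = (0.6699, 6.2141, -3.4330)
after link 5: o_5 = (-1.4157, 6.6327, -4.1223)

-1.416 6.633 -4.122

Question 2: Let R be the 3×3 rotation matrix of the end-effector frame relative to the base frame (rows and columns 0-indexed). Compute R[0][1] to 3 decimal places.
End-effector y-axis (col 1 of R) = (0.8660,0.2500,0.4330)
R[0][1] = 0.8660

0.866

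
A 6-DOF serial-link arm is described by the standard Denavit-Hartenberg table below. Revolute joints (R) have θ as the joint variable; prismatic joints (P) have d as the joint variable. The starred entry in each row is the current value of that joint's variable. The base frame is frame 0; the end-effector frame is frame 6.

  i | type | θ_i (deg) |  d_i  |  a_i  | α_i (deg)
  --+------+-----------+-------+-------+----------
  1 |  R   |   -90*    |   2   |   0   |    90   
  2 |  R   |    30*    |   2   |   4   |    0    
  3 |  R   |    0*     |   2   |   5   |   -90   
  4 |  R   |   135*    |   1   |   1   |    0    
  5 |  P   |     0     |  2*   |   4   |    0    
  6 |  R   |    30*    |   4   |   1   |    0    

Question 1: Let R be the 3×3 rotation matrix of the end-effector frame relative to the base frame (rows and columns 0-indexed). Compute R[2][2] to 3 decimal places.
0.866

End-effector z-axis (col 2 of R) = (-0.0000,0.5000,0.8660)
R[2][2] = 0.8660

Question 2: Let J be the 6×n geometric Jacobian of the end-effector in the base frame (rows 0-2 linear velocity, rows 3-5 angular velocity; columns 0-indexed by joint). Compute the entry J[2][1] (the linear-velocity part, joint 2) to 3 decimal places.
0.396

axis z_1 = (-1.0000,-0.0000,0.0000); lever o_n−o_1 = (-0.2056,-0.3959,8.3114)
cross product → J_v[:, 1] = (-0.0000,8.3114,0.3959)
J_ω[:, 1] = z_1
entry J[2][1] = 0.3959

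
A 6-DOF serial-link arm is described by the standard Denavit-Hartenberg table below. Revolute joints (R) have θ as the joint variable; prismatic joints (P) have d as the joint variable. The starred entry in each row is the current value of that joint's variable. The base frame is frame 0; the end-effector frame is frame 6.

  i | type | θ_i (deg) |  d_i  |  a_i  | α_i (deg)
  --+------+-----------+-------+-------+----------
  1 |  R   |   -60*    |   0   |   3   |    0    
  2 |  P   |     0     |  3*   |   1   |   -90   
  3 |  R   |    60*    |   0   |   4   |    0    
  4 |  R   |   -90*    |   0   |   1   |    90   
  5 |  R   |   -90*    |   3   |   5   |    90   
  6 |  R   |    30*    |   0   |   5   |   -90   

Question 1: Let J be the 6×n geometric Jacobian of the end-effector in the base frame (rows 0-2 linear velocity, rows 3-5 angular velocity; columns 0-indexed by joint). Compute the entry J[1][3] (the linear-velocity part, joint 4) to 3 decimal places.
-4.558

axis z_3 = (0.8660,0.5000,0.0000); lever o_n−o_3 = (-9.0221,-3.0335,5.2631)
cross product → J_v[:, 3] = (2.6316,-4.5580,1.8840)
J_ω[:, 3] = z_3
entry J[1][3] = -4.5580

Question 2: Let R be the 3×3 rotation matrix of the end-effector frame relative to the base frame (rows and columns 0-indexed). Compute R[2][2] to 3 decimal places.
0.750

End-effector z-axis (col 2 of R) = (0.2165,0.6250,0.7500)
R[2][2] = 0.7500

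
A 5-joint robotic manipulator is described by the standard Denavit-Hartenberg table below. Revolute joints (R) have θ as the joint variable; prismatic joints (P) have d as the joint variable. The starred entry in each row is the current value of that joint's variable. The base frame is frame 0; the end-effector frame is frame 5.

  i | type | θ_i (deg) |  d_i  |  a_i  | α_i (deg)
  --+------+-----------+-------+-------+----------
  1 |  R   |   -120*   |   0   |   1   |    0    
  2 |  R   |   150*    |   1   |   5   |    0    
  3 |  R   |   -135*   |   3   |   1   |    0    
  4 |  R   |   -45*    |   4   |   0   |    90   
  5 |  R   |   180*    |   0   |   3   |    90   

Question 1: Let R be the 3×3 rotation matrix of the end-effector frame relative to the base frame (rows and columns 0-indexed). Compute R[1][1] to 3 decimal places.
0.866

End-effector y-axis (col 1 of R) = (-0.5000,0.8660,0.0000)
R[1][1] = 0.8660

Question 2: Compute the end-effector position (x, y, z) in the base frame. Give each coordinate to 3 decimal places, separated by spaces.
6.169 2.168 8.000

after link 1: o_1 = (-0.5000, -0.8660, 0.0000)
after link 2: o_2 = (3.8301, 1.6340, 1.0000)
after link 3: o_3 = (3.5713, 0.6680, 4.0000)
after link 4: o_4 = (3.5713, 0.6680, 8.0000)
after link 5: o_5 = (6.1694, 2.1680, 8.0000)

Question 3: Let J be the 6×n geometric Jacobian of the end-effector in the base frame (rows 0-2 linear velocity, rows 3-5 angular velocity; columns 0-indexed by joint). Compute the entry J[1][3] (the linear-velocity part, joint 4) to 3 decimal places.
2.598

axis z_3 = (0.0000,0.0000,1.0000); lever o_n−o_3 = (2.5981,1.5000,4.0000)
cross product → J_v[:, 3] = (-1.5000,2.5981,0.0000)
J_ω[:, 3] = z_3
entry J[1][3] = 2.5981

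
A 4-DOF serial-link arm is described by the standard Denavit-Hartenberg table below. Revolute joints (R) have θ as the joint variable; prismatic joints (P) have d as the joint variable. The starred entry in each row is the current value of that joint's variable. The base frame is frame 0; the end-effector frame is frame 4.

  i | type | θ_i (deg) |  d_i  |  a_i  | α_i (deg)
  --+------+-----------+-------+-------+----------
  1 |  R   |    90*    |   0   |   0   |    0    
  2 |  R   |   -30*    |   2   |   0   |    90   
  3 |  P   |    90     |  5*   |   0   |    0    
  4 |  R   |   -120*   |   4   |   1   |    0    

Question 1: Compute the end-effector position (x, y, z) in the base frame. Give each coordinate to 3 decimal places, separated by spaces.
after link 1: o_1 = (0.0000, 0.0000, 0.0000)
after link 2: o_2 = (0.0000, 0.0000, 2.0000)
after link 3: o_3 = (4.3301, -2.5000, 2.0000)
after link 4: o_4 = (8.2272, -3.7500, 1.5000)

8.227 -3.750 1.500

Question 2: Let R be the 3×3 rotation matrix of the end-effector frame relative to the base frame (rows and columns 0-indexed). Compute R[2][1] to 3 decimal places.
End-effector y-axis (col 1 of R) = (0.2500,0.4330,0.8660)
R[2][1] = 0.8660

0.866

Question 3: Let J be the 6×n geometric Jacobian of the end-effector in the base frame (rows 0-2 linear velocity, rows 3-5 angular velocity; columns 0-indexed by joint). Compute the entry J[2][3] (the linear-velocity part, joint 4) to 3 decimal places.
0.866

axis z_3 = (0.8660,-0.5000,0.0000); lever o_n−o_3 = (3.8971,-1.2500,-0.5000)
cross product → J_v[:, 3] = (0.2500,0.4330,0.8660)
J_ω[:, 3] = z_3
entry J[2][3] = 0.8660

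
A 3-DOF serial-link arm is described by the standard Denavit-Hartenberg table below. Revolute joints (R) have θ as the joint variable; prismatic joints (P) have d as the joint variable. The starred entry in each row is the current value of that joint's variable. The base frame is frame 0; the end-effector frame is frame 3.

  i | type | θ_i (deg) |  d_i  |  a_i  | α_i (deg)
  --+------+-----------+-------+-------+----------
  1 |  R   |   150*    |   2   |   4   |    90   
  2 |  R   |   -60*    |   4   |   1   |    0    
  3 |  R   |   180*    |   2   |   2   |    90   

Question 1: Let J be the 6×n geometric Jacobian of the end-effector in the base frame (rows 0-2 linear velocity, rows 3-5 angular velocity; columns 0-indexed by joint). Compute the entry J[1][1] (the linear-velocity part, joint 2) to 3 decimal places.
-0.433

axis z_1 = (0.5000,0.8660,0.0000); lever o_n−o_1 = (3.4330,4.9462,0.8660)
cross product → J_v[:, 1] = (0.7500,-0.4330,-0.5000)
J_ω[:, 1] = z_1
entry J[1][1] = -0.4330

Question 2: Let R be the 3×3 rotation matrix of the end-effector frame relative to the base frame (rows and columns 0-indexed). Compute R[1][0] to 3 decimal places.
-0.250

End-effector x-axis (col 0 of R) = (0.4330,-0.2500,0.8660)
R[1][0] = -0.2500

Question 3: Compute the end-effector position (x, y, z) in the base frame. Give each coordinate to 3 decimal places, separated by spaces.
-0.031 6.946 2.866

after link 1: o_1 = (-3.4641, 2.0000, 2.0000)
after link 2: o_2 = (-1.8971, 5.7141, 1.1340)
after link 3: o_3 = (-0.0311, 6.9462, 2.8660)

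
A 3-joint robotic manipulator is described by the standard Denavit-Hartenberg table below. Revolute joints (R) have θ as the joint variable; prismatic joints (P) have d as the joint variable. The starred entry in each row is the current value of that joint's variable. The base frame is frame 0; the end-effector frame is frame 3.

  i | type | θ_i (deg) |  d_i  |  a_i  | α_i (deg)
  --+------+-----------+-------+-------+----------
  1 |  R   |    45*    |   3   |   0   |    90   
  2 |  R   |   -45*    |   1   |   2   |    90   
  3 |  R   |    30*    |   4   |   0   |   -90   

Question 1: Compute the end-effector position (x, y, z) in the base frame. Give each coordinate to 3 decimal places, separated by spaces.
after link 1: o_1 = (0.0000, 0.0000, 3.0000)
after link 2: o_2 = (1.7071, 0.2929, 1.5858)
after link 3: o_3 = (-0.2929, -1.7071, -1.2426)

-0.293 -1.707 -1.243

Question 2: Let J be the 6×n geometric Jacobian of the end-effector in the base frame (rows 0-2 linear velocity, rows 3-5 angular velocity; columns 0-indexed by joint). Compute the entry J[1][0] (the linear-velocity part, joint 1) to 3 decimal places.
axis z_0 = ẑ; lever o_n−o_0 = (-0.2929,-1.7071,-1.2426)
cross product → J_v[:, 0] = (1.7071,-0.2929,0.0000)
J_ω[:, 0] = z_0
entry J[1][0] = -0.2929

-0.293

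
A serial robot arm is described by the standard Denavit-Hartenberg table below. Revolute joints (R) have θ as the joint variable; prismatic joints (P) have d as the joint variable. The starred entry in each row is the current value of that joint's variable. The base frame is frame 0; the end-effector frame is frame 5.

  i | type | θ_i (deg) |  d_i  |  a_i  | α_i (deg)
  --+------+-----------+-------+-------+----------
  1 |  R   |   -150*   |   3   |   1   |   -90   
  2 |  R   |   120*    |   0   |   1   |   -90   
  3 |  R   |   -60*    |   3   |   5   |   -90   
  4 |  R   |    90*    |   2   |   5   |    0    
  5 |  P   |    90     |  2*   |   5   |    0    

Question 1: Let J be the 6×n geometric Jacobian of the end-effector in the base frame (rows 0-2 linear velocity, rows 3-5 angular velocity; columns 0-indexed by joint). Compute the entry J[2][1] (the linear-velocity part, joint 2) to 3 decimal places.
0.500

axis z_1 = (0.5000,-0.8660,0.0000); lever o_n−o_1 = (-0.5670,1.9821,-4.8660)
cross product → J_v[:, 1] = (4.2141,2.4330,0.5000)
J_ω[:, 1] = z_1
entry J[2][1] = 0.5000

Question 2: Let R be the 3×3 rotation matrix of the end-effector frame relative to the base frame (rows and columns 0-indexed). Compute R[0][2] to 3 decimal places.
End-effector z-axis (col 2 of R) = (0.1250,0.6495,-0.7500)
R[0][2] = 0.1250

0.125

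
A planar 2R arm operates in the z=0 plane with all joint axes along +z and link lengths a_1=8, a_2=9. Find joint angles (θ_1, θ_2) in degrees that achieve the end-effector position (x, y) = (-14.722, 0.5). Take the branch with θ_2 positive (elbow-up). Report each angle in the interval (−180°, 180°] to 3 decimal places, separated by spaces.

cos θ_2 = (216.9873−8²−9²)/(2·8·9) = 0.4999; θ_2 = 60.0058° (elbow-up)
β = atan2(0.5000,-14.7220) = 178.0548°; ψ = atan2(7.7947,12.4992) = 31.9483°
θ_1 = β − ψ = 146.1066°

146.107 60.006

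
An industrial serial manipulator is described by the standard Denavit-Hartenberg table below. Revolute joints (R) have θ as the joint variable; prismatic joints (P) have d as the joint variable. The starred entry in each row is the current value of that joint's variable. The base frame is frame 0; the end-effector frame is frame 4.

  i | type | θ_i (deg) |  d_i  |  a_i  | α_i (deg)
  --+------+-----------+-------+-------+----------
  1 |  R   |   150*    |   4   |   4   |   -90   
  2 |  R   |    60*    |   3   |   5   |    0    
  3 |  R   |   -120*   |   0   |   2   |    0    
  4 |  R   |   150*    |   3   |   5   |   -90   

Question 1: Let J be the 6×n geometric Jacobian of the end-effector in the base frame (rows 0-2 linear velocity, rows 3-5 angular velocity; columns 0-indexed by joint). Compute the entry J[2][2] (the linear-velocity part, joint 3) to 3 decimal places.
-1.000

axis z_2 = (-0.5000,-0.8660,0.0000); lever o_n−o_2 = (-2.3660,-2.0981,-3.2679)
cross product → J_v[:, 2] = (2.8301,-1.6340,-1.0000)
J_ω[:, 2] = z_2
entry J[2][2] = -1.0000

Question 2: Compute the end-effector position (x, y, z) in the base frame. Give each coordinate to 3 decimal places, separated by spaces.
-9.495 -1.446 -3.598

after link 1: o_1 = (-3.4641, 2.0000, 4.0000)
after link 2: o_2 = (-7.1292, 0.6519, -0.3301)
after link 3: o_3 = (-7.9952, 1.1519, 1.4019)
after link 4: o_4 = (-9.4952, -1.4462, -3.5981)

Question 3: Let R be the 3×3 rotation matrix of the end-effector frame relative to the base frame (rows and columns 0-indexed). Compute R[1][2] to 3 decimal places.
-0.500

End-effector z-axis (col 2 of R) = (0.8660,-0.5000,0.0000)
R[1][2] = -0.5000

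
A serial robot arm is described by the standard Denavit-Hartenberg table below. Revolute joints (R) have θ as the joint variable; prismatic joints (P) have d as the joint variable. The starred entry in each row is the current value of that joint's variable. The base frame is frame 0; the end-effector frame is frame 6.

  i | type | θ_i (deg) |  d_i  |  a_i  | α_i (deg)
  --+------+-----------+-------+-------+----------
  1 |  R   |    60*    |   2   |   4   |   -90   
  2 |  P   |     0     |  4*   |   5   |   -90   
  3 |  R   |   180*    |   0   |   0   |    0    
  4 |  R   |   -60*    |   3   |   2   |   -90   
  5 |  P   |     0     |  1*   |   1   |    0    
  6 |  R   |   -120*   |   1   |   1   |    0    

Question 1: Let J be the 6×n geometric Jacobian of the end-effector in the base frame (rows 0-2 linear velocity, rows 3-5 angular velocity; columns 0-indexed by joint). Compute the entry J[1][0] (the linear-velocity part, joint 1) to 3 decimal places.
0.554

axis z_0 = ẑ; lever o_n−o_0 = (0.5538,6.6292,-1.8660)
cross product → J_v[:, 0] = (-6.6292,0.5538,0.0000)
J_ω[:, 0] = z_0
entry J[1][0] = 0.5538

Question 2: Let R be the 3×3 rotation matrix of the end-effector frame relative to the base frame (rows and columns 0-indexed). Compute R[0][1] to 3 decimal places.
End-effector y-axis (col 1 of R) = (0.4330,-0.7500,-0.5000)
R[0][1] = 0.4330

0.433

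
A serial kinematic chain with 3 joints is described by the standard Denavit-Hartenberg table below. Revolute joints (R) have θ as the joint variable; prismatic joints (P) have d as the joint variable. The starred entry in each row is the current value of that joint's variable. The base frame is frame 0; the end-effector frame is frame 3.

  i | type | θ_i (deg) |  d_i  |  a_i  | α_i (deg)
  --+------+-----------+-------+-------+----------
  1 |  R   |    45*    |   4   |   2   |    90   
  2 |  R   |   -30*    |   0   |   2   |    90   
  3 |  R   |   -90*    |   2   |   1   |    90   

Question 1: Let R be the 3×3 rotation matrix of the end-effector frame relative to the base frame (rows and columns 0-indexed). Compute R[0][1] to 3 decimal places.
-0.354

End-effector y-axis (col 1 of R) = (-0.3536,-0.3536,-0.8660)
R[0][1] = -0.3536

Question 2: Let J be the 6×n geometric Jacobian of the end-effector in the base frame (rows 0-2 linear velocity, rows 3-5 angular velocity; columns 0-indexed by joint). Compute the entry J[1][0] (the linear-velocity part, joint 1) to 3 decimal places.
1.225

axis z_0 = ẑ; lever o_n−o_0 = (1.2247,2.6390,1.2679)
cross product → J_v[:, 0] = (-2.6390,1.2247,0.0000)
J_ω[:, 0] = z_0
entry J[1][0] = 1.2247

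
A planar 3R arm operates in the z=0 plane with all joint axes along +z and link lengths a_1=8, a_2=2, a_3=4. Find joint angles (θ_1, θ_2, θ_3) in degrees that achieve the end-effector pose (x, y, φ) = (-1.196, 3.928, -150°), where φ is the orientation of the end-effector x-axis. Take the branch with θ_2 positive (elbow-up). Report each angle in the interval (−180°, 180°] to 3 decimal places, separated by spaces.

wrist centre = target − a_3·(cos φ, sin φ) = (2.2681, 5.9280)
cos θ_2 = (40.2855−8²−2²)/(2·8·2) = -0.8661; θ_2 = 150.0062° (elbow-up)
β = atan2(5.9280,2.2681) = 69.0627°; ψ = atan2(0.9998,6.2678) = 9.0632°
θ_1 = β − ψ = 59.9996°
θ_3 = φ − θ_1 − θ_2 = -0.0057° (wrapped to (-180°,180°])

60.000 150.006 -0.006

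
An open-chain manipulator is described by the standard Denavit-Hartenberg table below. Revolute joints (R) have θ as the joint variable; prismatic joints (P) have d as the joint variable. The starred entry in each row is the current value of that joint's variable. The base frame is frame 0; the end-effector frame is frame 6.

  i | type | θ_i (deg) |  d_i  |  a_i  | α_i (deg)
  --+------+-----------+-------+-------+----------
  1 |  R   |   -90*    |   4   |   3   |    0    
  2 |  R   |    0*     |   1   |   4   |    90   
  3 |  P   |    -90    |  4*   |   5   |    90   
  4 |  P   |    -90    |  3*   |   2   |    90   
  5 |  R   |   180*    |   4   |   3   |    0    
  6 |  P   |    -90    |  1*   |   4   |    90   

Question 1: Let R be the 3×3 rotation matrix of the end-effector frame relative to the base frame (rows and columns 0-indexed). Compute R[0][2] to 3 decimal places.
1.000

End-effector z-axis (col 2 of R) = (1.0000,0.0000,-0.0000)
R[0][2] = 1.0000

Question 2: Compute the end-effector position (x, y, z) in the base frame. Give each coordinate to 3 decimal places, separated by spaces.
-5.000 0.000 5.000

after link 1: o_1 = (0.0000, -3.0000, 4.0000)
after link 2: o_2 = (0.0000, -7.0000, 5.0000)
after link 3: o_3 = (-4.0000, -7.0000, 0.0000)
after link 4: o_4 = (-2.0000, -4.0000, -0.0000)
after link 5: o_5 = (-5.0000, -4.0000, 4.0000)
after link 6: o_6 = (-5.0000, 0.0000, 5.0000)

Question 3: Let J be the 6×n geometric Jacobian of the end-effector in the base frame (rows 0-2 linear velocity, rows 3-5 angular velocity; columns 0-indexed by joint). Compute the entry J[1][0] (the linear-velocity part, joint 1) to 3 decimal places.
axis z_0 = ẑ; lever o_n−o_0 = (-5.0000,0.0000,5.0000)
cross product → J_v[:, 0] = (-0.0000,-5.0000,0.0000)
J_ω[:, 0] = z_0
entry J[1][0] = -5.0000

-5.000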